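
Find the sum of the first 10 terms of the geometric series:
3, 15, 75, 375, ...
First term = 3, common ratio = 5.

Sₙ = a(1 - rⁿ) / (1 - r)
S_10 = 3(1 - 5^10) / (1 - 5)
S_10 = 3(1 - 9765625) / (-4)
S_10 = 7324218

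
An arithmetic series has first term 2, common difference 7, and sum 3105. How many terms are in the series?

Using S = n/2 × [2a + (n-1)d]
3105 = n/2 × [2(2) + (n-1)(7)]
3105 = n/2 × [4 + 7n - 7]
6210 = n × [-3 + 7n]
7n² + (-3)n - 6210 = 0
Discriminant: Δ = (-3)² - 4(7)(-6210) = 9 + 173880 = 173889
√Δ = 417
n = [-(-3) + √Δ] / (2·7) = (3 + 417) / 14 = 420 / 14 = 30
(The negative root is discarded since n must be a positive integer.)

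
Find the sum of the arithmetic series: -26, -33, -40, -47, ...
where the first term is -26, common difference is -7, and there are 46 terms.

Sₙ = n/2 × (first + last)
Last term = a + (n-1)d = -26 + (46-1)×(-7) = -341
S_46 = 46/2 × (-26 + (-341))
S_46 = 46/2 × (-367) = -8441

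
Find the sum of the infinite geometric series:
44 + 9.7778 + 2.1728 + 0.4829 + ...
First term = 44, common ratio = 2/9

For |r| < 1, S = a / (1 - r)
S = 44 / (1 - (2/9))
S = 44 / (7/9)
S = 396/7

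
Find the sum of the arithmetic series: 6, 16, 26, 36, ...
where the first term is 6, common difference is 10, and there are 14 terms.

Sₙ = n/2 × (first + last)
Last term = a + (n-1)d = 6 + (14-1)×10 = 136
S_14 = 14/2 × (6 + 136)
S_14 = 14/2 × 142 = 994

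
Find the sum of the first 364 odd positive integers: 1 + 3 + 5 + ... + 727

Sum of first n odd numbers = n²
= 364²
= 132496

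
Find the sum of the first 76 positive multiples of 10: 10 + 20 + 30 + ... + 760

Factor out 10: = 10(1 + 2 + ... + 76) = 10 × n(n+1)/2
= 10 × 76×77/2
= 10 × 2926
= 29260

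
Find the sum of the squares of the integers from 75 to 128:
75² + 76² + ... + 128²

Use ∑_{k=1}^{n} k² = n(n+1)(2n+1)/6, then subtract the first 74 terms.
∑_{k=1}^{128} k² = 128×129×257/6 = 707264
∑_{k=1}^{74} k² = 74×75×149/6 = 137825
∑_{k=75}^{128} k² = 707264 - 137825 = 569439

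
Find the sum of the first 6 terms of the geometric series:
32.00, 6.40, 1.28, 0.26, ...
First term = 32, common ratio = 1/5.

Sₙ = a(1 - rⁿ) / (1 - r)
S_6 = 32(1 - (1/5)^6) / (1 - (1/5))
S_6 = 32(1 - (1/15625)) / (4/5)
S_6 = 124992/3125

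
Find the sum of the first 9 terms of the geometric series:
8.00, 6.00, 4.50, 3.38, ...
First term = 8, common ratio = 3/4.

Sₙ = a(1 - rⁿ) / (1 - r)
S_9 = 8(1 - (3/4)^9) / (1 - (3/4))
S_9 = 8(1 - (19683/262144)) / (1/4)
S_9 = 242461/8192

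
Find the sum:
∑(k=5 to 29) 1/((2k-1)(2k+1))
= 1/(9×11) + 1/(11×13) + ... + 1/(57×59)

Partial fractions: 1/((2k-1)(2k+1)) = (1/2)[1/(2k-1) - 1/(2k+1)]
The series telescopes:
= (1/2)[1/9 - 1/59]
= 25/531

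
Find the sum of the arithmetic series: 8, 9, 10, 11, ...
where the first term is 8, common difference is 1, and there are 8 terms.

Sₙ = n/2 × (first + last)
Last term = a + (n-1)d = 8 + (8-1)×1 = 15
S_8 = 8/2 × (8 + 15)
S_8 = 8/2 × 23 = 92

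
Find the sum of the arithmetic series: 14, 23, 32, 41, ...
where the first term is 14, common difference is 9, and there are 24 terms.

Sₙ = n/2 × (first + last)
Last term = a + (n-1)d = 14 + (24-1)×9 = 221
S_24 = 24/2 × (14 + 221)
S_24 = 24/2 × 235 = 2820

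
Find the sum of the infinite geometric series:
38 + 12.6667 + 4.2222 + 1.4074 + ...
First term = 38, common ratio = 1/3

For |r| < 1, S = a / (1 - r)
S = 38 / (1 - (1/3))
S = 38 / (2/3)
S = 57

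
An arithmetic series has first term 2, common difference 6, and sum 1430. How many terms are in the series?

Using S = n/2 × [2a + (n-1)d]
1430 = n/2 × [2(2) + (n-1)(6)]
1430 = n/2 × [4 + 6n - 6]
2860 = n × [-2 + 6n]
6n² + (-2)n - 2860 = 0
Discriminant: Δ = (-2)² - 4(6)(-2860) = 4 + 68640 = 68644
√Δ = 262
n = [-(-2) + √Δ] / (2·6) = (2 + 262) / 12 = 264 / 12 = 22
(The negative root is discarded since n must be a positive integer.)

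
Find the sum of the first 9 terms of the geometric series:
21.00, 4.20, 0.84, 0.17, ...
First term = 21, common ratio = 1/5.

Sₙ = a(1 - rⁿ) / (1 - r)
S_9 = 21(1 - (1/5)^9) / (1 - (1/5))
S_9 = 21(1 - (1/1953125)) / (4/5)
S_9 = 10253901/390625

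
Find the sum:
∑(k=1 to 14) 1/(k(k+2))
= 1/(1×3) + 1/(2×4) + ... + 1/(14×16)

Partial fractions: 1/(k(k+2)) = (1/2)[1/k - 1/(k+2)]
Telescoping leaves the first two and last two terms:
= (1/2)[1/1 + 1/2 - 1/15 - 1/16]
= 329/480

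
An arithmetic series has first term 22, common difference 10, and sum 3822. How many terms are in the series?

Using S = n/2 × [2a + (n-1)d]
3822 = n/2 × [2(22) + (n-1)(10)]
3822 = n/2 × [44 + 10n - 10]
7644 = n × [34 + 10n]
10n² + (34)n - 7644 = 0
Discriminant: Δ = (34)² - 4(10)(-7644) = 1156 + 305760 = 306916
√Δ = 554
n = [-(34) + √Δ] / (2·10) = (-34 + 554) / 20 = 520 / 20 = 26
(The negative root is discarded since n must be a positive integer.)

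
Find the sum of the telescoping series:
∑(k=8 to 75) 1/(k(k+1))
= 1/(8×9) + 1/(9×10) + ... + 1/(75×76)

Partial fractions: 1/(k(k+1)) = 1/k - 1/(k+1)
The series telescopes:
= (1/8 - 1/9) + (1/9 - 1/10) + ... + (1/75 - 1/76)
= 1/8 - 1/76
= 17/152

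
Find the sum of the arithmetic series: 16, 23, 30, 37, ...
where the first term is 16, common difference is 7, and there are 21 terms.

Sₙ = n/2 × (first + last)
Last term = a + (n-1)d = 16 + (21-1)×7 = 156
S_21 = 21/2 × (16 + 156)
S_21 = 21/2 × 172 = 1806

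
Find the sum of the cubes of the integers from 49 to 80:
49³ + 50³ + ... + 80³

Use ∑_{k=1}^{n} k³ = [n(n+1)/2]², then subtract the first 48 terms.
∑_{k=1}^{80} k³ = [80×81/2]² = 3240² = 10497600
∑_{k=1}^{48} k³ = [48×49/2]² = 1176² = 1382976
∑_{k=49}^{80} k³ = 10497600 - 1382976 = 9114624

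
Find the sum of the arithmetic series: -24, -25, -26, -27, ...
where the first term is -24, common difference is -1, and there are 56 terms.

Sₙ = n/2 × (first + last)
Last term = a + (n-1)d = -24 + (56-1)×(-1) = -79
S_56 = 56/2 × (-24 + (-79))
S_56 = 56/2 × (-103) = -2884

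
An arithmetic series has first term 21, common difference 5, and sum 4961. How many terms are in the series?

Using S = n/2 × [2a + (n-1)d]
4961 = n/2 × [2(21) + (n-1)(5)]
4961 = n/2 × [42 + 5n - 5]
9922 = n × [37 + 5n]
5n² + (37)n - 9922 = 0
Discriminant: Δ = (37)² - 4(5)(-9922) = 1369 + 198440 = 199809
√Δ = 447
n = [-(37) + √Δ] / (2·5) = (-37 + 447) / 10 = 410 / 10 = 41
(The negative root is discarded since n must be a positive integer.)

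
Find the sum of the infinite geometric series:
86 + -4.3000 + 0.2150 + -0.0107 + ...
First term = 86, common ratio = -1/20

For |r| < 1, S = a / (1 - r)
S = 86 / (1 - (-1/20))
S = 86 / (21/20)
S = 1720/21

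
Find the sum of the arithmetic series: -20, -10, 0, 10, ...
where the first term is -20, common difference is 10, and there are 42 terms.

Sₙ = n/2 × (first + last)
Last term = a + (n-1)d = -20 + (42-1)×10 = 390
S_42 = 42/2 × (-20 + 390)
S_42 = 42/2 × 370 = 7770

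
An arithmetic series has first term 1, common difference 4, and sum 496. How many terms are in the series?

Using S = n/2 × [2a + (n-1)d]
496 = n/2 × [2(1) + (n-1)(4)]
496 = n/2 × [2 + 4n - 4]
992 = n × [-2 + 4n]
4n² + (-2)n - 992 = 0
Discriminant: Δ = (-2)² - 4(4)(-992) = 4 + 15872 = 15876
√Δ = 126
n = [-(-2) + √Δ] / (2·4) = (2 + 126) / 8 = 128 / 8 = 16
(The negative root is discarded since n must be a positive integer.)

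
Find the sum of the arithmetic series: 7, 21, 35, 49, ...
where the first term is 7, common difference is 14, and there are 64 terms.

Sₙ = n/2 × (first + last)
Last term = a + (n-1)d = 7 + (64-1)×14 = 889
S_64 = 64/2 × (7 + 889)
S_64 = 64/2 × 896 = 28672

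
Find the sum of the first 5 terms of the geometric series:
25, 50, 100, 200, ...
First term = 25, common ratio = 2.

Sₙ = a(1 - rⁿ) / (1 - r)
S_5 = 25(1 - 2^5) / (1 - 2)
S_5 = 25(1 - 32) / (-1)
S_5 = 775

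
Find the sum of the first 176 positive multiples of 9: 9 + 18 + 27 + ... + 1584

Factor out 9: = 9(1 + 2 + ... + 176) = 9 × n(n+1)/2
= 9 × 176×177/2
= 9 × 15576
= 140184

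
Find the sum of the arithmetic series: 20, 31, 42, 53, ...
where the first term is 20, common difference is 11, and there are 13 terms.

Sₙ = n/2 × (first + last)
Last term = a + (n-1)d = 20 + (13-1)×11 = 152
S_13 = 13/2 × (20 + 152)
S_13 = 13/2 × 172 = 1118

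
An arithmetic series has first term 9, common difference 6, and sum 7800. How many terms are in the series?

Using S = n/2 × [2a + (n-1)d]
7800 = n/2 × [2(9) + (n-1)(6)]
7800 = n/2 × [18 + 6n - 6]
15600 = n × [12 + 6n]
6n² + (12)n - 15600 = 0
Discriminant: Δ = (12)² - 4(6)(-15600) = 144 + 374400 = 374544
√Δ = 612
n = [-(12) + √Δ] / (2·6) = (-12 + 612) / 12 = 600 / 12 = 50
(The negative root is discarded since n must be a positive integer.)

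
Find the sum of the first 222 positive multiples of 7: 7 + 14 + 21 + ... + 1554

Factor out 7: = 7(1 + 2 + ... + 222) = 7 × n(n+1)/2
= 7 × 222×223/2
= 7 × 24753
= 173271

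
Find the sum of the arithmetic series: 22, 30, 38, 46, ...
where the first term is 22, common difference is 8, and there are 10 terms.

Sₙ = n/2 × (first + last)
Last term = a + (n-1)d = 22 + (10-1)×8 = 94
S_10 = 10/2 × (22 + 94)
S_10 = 10/2 × 116 = 580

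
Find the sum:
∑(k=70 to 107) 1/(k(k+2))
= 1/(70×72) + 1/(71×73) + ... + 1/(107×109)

Partial fractions: 1/(k(k+2)) = (1/2)[1/k - 1/(k+2)]
Telescoping leaves the first two and last two terms:
= (1/2)[1/70 + 1/71 - 1/108 - 1/109]
= 290681/58506840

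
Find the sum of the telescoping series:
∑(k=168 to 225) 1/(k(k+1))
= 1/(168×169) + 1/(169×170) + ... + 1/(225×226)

Partial fractions: 1/(k(k+1)) = 1/k - 1/(k+1)
The series telescopes:
= (1/168 - 1/169) + (1/169 - 1/170) + ... + (1/225 - 1/226)
= 1/168 - 1/226
= 29/18984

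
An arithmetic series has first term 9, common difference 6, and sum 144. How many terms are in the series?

Using S = n/2 × [2a + (n-1)d]
144 = n/2 × [2(9) + (n-1)(6)]
144 = n/2 × [18 + 6n - 6]
288 = n × [12 + 6n]
6n² + (12)n - 288 = 0
Discriminant: Δ = (12)² - 4(6)(-288) = 144 + 6912 = 7056
√Δ = 84
n = [-(12) + √Δ] / (2·6) = (-12 + 84) / 12 = 72 / 12 = 6
(The negative root is discarded since n must be a positive integer.)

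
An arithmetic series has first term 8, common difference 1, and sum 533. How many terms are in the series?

Using S = n/2 × [2a + (n-1)d]
533 = n/2 × [2(8) + (n-1)(1)]
533 = n/2 × [16 + 1n - 1]
1066 = n × [15 + 1n]
1n² + (15)n - 1066 = 0
Discriminant: Δ = (15)² - 4(1)(-1066) = 225 + 4264 = 4489
√Δ = 67
n = [-(15) + √Δ] / (2·1) = (-15 + 67) / 2 = 52 / 2 = 26
(The negative root is discarded since n must be a positive integer.)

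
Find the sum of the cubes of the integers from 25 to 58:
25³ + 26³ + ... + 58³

Use ∑_{k=1}^{n} k³ = [n(n+1)/2]², then subtract the first 24 terms.
∑_{k=1}^{58} k³ = [58×59/2]² = 1711² = 2927521
∑_{k=1}^{24} k³ = [24×25/2]² = 300² = 90000
∑_{k=25}^{58} k³ = 2927521 - 90000 = 2837521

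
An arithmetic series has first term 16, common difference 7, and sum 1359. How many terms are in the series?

Using S = n/2 × [2a + (n-1)d]
1359 = n/2 × [2(16) + (n-1)(7)]
1359 = n/2 × [32 + 7n - 7]
2718 = n × [25 + 7n]
7n² + (25)n - 2718 = 0
Discriminant: Δ = (25)² - 4(7)(-2718) = 625 + 76104 = 76729
√Δ = 277
n = [-(25) + √Δ] / (2·7) = (-25 + 277) / 14 = 252 / 14 = 18
(The negative root is discarded since n must be a positive integer.)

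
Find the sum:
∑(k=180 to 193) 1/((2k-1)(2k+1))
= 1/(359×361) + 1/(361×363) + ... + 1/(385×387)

Partial fractions: 1/((2k-1)(2k+1)) = (1/2)[1/(2k-1) - 1/(2k+1)]
The series telescopes:
= (1/2)[1/359 - 1/387]
= 14/138933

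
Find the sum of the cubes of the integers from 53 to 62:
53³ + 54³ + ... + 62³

Use ∑_{k=1}^{n} k³ = [n(n+1)/2]², then subtract the first 52 terms.
∑_{k=1}^{62} k³ = [62×63/2]² = 1953² = 3814209
∑_{k=1}^{52} k³ = [52×53/2]² = 1378² = 1898884
∑_{k=53}^{62} k³ = 3814209 - 1898884 = 1915325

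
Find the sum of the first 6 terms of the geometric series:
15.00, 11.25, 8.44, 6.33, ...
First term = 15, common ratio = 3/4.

Sₙ = a(1 - rⁿ) / (1 - r)
S_6 = 15(1 - (3/4)^6) / (1 - (3/4))
S_6 = 15(1 - (729/4096)) / (1/4)
S_6 = 50505/1024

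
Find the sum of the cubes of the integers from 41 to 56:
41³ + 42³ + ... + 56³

Use ∑_{k=1}^{n} k³ = [n(n+1)/2]², then subtract the first 40 terms.
∑_{k=1}^{56} k³ = [56×57/2]² = 1596² = 2547216
∑_{k=1}^{40} k³ = [40×41/2]² = 820² = 672400
∑_{k=41}^{56} k³ = 2547216 - 672400 = 1874816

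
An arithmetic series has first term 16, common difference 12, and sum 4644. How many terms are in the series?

Using S = n/2 × [2a + (n-1)d]
4644 = n/2 × [2(16) + (n-1)(12)]
4644 = n/2 × [32 + 12n - 12]
9288 = n × [20 + 12n]
12n² + (20)n - 9288 = 0
Discriminant: Δ = (20)² - 4(12)(-9288) = 400 + 445824 = 446224
√Δ = 668
n = [-(20) + √Δ] / (2·12) = (-20 + 668) / 24 = 648 / 24 = 27
(The negative root is discarded since n must be a positive integer.)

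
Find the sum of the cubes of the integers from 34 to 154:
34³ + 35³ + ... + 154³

Use ∑_{k=1}^{n} k³ = [n(n+1)/2]², then subtract the first 33 terms.
∑_{k=1}^{154} k³ = [154×155/2]² = 11935² = 142444225
∑_{k=1}^{33} k³ = [33×34/2]² = 561² = 314721
∑_{k=34}^{154} k³ = 142444225 - 314721 = 142129504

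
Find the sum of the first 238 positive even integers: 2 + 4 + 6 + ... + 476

Sum of first n even numbers = n(n+1)
= 238×239
= 56882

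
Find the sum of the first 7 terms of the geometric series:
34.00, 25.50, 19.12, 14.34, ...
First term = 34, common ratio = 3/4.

Sₙ = a(1 - rⁿ) / (1 - r)
S_7 = 34(1 - (3/4)^7) / (1 - (3/4))
S_7 = 34(1 - (2187/16384)) / (1/4)
S_7 = 241349/2048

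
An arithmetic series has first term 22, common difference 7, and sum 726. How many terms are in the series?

Using S = n/2 × [2a + (n-1)d]
726 = n/2 × [2(22) + (n-1)(7)]
726 = n/2 × [44 + 7n - 7]
1452 = n × [37 + 7n]
7n² + (37)n - 1452 = 0
Discriminant: Δ = (37)² - 4(7)(-1452) = 1369 + 40656 = 42025
√Δ = 205
n = [-(37) + √Δ] / (2·7) = (-37 + 205) / 14 = 168 / 14 = 12
(The negative root is discarded since n must be a positive integer.)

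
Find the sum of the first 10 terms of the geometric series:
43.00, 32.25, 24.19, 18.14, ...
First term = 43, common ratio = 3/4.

Sₙ = a(1 - rⁿ) / (1 - r)
S_10 = 43(1 - (3/4)^10) / (1 - (3/4))
S_10 = 43(1 - (59049/1048576)) / (1/4)
S_10 = 42549661/262144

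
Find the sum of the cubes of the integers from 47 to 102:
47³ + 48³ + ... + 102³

Use ∑_{k=1}^{n} k³ = [n(n+1)/2]², then subtract the first 46 terms.
∑_{k=1}^{102} k³ = [102×103/2]² = 5253² = 27594009
∑_{k=1}^{46} k³ = [46×47/2]² = 1081² = 1168561
∑_{k=47}^{102} k³ = 27594009 - 1168561 = 26425448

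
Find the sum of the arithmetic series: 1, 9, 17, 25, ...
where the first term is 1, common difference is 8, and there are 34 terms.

Sₙ = n/2 × (first + last)
Last term = a + (n-1)d = 1 + (34-1)×8 = 265
S_34 = 34/2 × (1 + 265)
S_34 = 34/2 × 266 = 4522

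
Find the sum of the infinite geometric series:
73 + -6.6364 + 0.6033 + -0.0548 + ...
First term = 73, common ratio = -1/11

For |r| < 1, S = a / (1 - r)
S = 73 / (1 - (-1/11))
S = 73 / (12/11)
S = 803/12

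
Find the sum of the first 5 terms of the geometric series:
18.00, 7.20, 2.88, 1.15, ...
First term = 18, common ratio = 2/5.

Sₙ = a(1 - rⁿ) / (1 - r)
S_5 = 18(1 - (2/5)^5) / (1 - (2/5))
S_5 = 18(1 - (32/3125)) / (3/5)
S_5 = 18558/625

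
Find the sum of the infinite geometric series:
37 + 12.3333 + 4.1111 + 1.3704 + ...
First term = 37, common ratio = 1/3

For |r| < 1, S = a / (1 - r)
S = 37 / (1 - (1/3))
S = 37 / (2/3)
S = 111/2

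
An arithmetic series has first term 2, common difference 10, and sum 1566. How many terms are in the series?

Using S = n/2 × [2a + (n-1)d]
1566 = n/2 × [2(2) + (n-1)(10)]
1566 = n/2 × [4 + 10n - 10]
3132 = n × [-6 + 10n]
10n² + (-6)n - 3132 = 0
Discriminant: Δ = (-6)² - 4(10)(-3132) = 36 + 125280 = 125316
√Δ = 354
n = [-(-6) + √Δ] / (2·10) = (6 + 354) / 20 = 360 / 20 = 18
(The negative root is discarded since n must be a positive integer.)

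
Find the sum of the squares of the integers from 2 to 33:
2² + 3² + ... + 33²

Use ∑_{k=1}^{n} k² = n(n+1)(2n+1)/6, then subtract the first 1 terms.
∑_{k=1}^{33} k² = 33×34×67/6 = 12529
∑_{k=1}^{1} k² = 1×2×3/6 = 1
∑_{k=2}^{33} k² = 12529 - 1 = 12528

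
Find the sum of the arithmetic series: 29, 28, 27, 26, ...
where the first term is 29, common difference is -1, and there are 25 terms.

Sₙ = n/2 × (first + last)
Last term = a + (n-1)d = 29 + (25-1)×(-1) = 5
S_25 = 25/2 × (29 + 5)
S_25 = 25/2 × 34 = 425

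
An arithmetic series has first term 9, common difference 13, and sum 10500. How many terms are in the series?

Using S = n/2 × [2a + (n-1)d]
10500 = n/2 × [2(9) + (n-1)(13)]
10500 = n/2 × [18 + 13n - 13]
21000 = n × [5 + 13n]
13n² + (5)n - 21000 = 0
Discriminant: Δ = (5)² - 4(13)(-21000) = 25 + 1092000 = 1092025
√Δ = 1045
n = [-(5) + √Δ] / (2·13) = (-5 + 1045) / 26 = 1040 / 26 = 40
(The negative root is discarded since n must be a positive integer.)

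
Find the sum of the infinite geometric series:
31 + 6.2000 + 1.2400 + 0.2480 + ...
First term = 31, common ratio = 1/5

For |r| < 1, S = a / (1 - r)
S = 31 / (1 - (1/5))
S = 31 / (4/5)
S = 155/4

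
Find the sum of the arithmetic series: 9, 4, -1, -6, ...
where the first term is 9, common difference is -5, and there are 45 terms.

Sₙ = n/2 × (first + last)
Last term = a + (n-1)d = 9 + (45-1)×(-5) = -211
S_45 = 45/2 × (9 + (-211))
S_45 = 45/2 × (-202) = -4545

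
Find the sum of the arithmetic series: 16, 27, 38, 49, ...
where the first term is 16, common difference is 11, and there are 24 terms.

Sₙ = n/2 × (first + last)
Last term = a + (n-1)d = 16 + (24-1)×11 = 269
S_24 = 24/2 × (16 + 269)
S_24 = 24/2 × 285 = 3420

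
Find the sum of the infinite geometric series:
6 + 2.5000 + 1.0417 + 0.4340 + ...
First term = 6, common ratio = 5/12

For |r| < 1, S = a / (1 - r)
S = 6 / (1 - (5/12))
S = 6 / (7/12)
S = 72/7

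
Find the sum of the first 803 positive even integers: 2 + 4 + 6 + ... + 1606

Sum of first n even numbers = n(n+1)
= 803×804
= 645612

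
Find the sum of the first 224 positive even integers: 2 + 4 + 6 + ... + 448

Sum of first n even numbers = n(n+1)
= 224×225
= 50400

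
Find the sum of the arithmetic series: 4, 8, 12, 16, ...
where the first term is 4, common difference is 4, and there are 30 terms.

Sₙ = n/2 × (first + last)
Last term = a + (n-1)d = 4 + (30-1)×4 = 120
S_30 = 30/2 × (4 + 120)
S_30 = 30/2 × 124 = 1860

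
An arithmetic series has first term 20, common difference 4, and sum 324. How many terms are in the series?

Using S = n/2 × [2a + (n-1)d]
324 = n/2 × [2(20) + (n-1)(4)]
324 = n/2 × [40 + 4n - 4]
648 = n × [36 + 4n]
4n² + (36)n - 648 = 0
Discriminant: Δ = (36)² - 4(4)(-648) = 1296 + 10368 = 11664
√Δ = 108
n = [-(36) + √Δ] / (2·4) = (-36 + 108) / 8 = 72 / 8 = 9
(The negative root is discarded since n must be a positive integer.)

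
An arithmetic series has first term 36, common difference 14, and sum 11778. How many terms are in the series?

Using S = n/2 × [2a + (n-1)d]
11778 = n/2 × [2(36) + (n-1)(14)]
11778 = n/2 × [72 + 14n - 14]
23556 = n × [58 + 14n]
14n² + (58)n - 23556 = 0
Discriminant: Δ = (58)² - 4(14)(-23556) = 3364 + 1319136 = 1322500
√Δ = 1150
n = [-(58) + √Δ] / (2·14) = (-58 + 1150) / 28 = 1092 / 28 = 39
(The negative root is discarded since n must be a positive integer.)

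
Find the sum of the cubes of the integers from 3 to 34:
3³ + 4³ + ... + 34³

Use ∑_{k=1}^{n} k³ = [n(n+1)/2]², then subtract the first 2 terms.
∑_{k=1}^{34} k³ = [34×35/2]² = 595² = 354025
∑_{k=1}^{2} k³ = [2×3/2]² = 3² = 9
∑_{k=3}^{34} k³ = 354025 - 9 = 354016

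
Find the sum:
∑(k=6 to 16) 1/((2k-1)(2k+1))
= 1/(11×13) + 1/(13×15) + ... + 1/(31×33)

Partial fractions: 1/((2k-1)(2k+1)) = (1/2)[1/(2k-1) - 1/(2k+1)]
The series telescopes:
= (1/2)[1/11 - 1/33]
= 1/33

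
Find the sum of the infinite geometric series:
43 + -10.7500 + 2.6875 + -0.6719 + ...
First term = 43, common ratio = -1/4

For |r| < 1, S = a / (1 - r)
S = 43 / (1 - (-1/4))
S = 43 / (5/4)
S = 172/5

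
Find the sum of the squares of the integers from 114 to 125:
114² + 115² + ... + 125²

Use ∑_{k=1}^{n} k² = n(n+1)(2n+1)/6, then subtract the first 113 terms.
∑_{k=1}^{125} k² = 125×126×251/6 = 658875
∑_{k=1}^{113} k² = 113×114×227/6 = 487369
∑_{k=114}^{125} k² = 658875 - 487369 = 171506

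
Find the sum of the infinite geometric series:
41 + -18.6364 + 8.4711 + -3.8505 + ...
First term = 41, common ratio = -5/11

For |r| < 1, S = a / (1 - r)
S = 41 / (1 - (-5/11))
S = 41 / (16/11)
S = 451/16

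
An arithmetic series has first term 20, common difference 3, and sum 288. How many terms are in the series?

Using S = n/2 × [2a + (n-1)d]
288 = n/2 × [2(20) + (n-1)(3)]
288 = n/2 × [40 + 3n - 3]
576 = n × [37 + 3n]
3n² + (37)n - 576 = 0
Discriminant: Δ = (37)² - 4(3)(-576) = 1369 + 6912 = 8281
√Δ = 91
n = [-(37) + √Δ] / (2·3) = (-37 + 91) / 6 = 54 / 6 = 9
(The negative root is discarded since n must be a positive integer.)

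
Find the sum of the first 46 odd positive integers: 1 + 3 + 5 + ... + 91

Sum of first n odd numbers = n²
= 46²
= 2116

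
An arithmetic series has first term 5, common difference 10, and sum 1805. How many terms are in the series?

Using S = n/2 × [2a + (n-1)d]
1805 = n/2 × [2(5) + (n-1)(10)]
1805 = n/2 × [10 + 10n - 10]
3610 = n × [0 + 10n]
10n² + (0)n - 3610 = 0
Discriminant: Δ = (0)² - 4(10)(-3610) = 0 + 144400 = 144400
√Δ = 380
n = [-(0) + √Δ] / (2·10) = (0 + 380) / 20 = 380 / 20 = 19
(The negative root is discarded since n must be a positive integer.)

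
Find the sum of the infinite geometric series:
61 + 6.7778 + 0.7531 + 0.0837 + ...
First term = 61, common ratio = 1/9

For |r| < 1, S = a / (1 - r)
S = 61 / (1 - (1/9))
S = 61 / (8/9)
S = 549/8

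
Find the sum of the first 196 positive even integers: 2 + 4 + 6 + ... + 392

Sum of first n even numbers = n(n+1)
= 196×197
= 38612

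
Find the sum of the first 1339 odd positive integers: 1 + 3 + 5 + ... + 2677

Sum of first n odd numbers = n²
= 1339²
= 1792921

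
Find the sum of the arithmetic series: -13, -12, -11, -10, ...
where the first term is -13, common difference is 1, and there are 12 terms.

Sₙ = n/2 × (first + last)
Last term = a + (n-1)d = -13 + (12-1)×1 = -2
S_12 = 12/2 × (-13 + (-2))
S_12 = 12/2 × (-15) = -90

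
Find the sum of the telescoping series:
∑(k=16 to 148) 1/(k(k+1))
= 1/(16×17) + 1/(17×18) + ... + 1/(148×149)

Partial fractions: 1/(k(k+1)) = 1/k - 1/(k+1)
The series telescopes:
= (1/16 - 1/17) + (1/17 - 1/18) + ... + (1/148 - 1/149)
= 1/16 - 1/149
= 133/2384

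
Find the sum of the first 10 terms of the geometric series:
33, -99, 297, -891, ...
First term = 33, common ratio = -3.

Sₙ = a(1 - rⁿ) / (1 - r)
S_10 = 33(1 - (-3)^10) / (1 - (-3))
S_10 = 33(1 - 59049) / (4)
S_10 = -487146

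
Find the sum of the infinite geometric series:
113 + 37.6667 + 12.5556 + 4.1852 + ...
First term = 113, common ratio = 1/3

For |r| < 1, S = a / (1 - r)
S = 113 / (1 - (1/3))
S = 113 / (2/3)
S = 339/2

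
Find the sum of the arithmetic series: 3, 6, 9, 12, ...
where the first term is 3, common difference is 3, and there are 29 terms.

Sₙ = n/2 × (first + last)
Last term = a + (n-1)d = 3 + (29-1)×3 = 87
S_29 = 29/2 × (3 + 87)
S_29 = 29/2 × 90 = 1305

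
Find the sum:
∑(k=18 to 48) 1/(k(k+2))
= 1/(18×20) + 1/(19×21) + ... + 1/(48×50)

Partial fractions: 1/(k(k+2)) = (1/2)[1/k - 1/(k+2)]
Telescoping leaves the first two and last two terms:
= (1/2)[1/18 + 1/19 - 1/49 - 1/50]
= 7099/209475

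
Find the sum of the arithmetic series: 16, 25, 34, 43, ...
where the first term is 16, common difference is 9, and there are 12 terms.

Sₙ = n/2 × (first + last)
Last term = a + (n-1)d = 16 + (12-1)×9 = 115
S_12 = 12/2 × (16 + 115)
S_12 = 12/2 × 131 = 786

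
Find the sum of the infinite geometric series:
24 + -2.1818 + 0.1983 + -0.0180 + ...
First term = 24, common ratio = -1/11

For |r| < 1, S = a / (1 - r)
S = 24 / (1 - (-1/11))
S = 24 / (12/11)
S = 22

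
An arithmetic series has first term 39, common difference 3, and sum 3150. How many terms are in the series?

Using S = n/2 × [2a + (n-1)d]
3150 = n/2 × [2(39) + (n-1)(3)]
3150 = n/2 × [78 + 3n - 3]
6300 = n × [75 + 3n]
3n² + (75)n - 6300 = 0
Discriminant: Δ = (75)² - 4(3)(-6300) = 5625 + 75600 = 81225
√Δ = 285
n = [-(75) + √Δ] / (2·3) = (-75 + 285) / 6 = 210 / 6 = 35
(The negative root is discarded since n must be a positive integer.)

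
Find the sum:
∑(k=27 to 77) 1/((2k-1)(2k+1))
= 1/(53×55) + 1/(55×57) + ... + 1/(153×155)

Partial fractions: 1/((2k-1)(2k+1)) = (1/2)[1/(2k-1) - 1/(2k+1)]
The series telescopes:
= (1/2)[1/53 - 1/155]
= 51/8215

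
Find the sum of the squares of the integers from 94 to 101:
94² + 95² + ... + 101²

Use ∑_{k=1}^{n} k² = n(n+1)(2n+1)/6, then subtract the first 93 terms.
∑_{k=1}^{101} k² = 101×102×203/6 = 348551
∑_{k=1}^{93} k² = 93×94×187/6 = 272459
∑_{k=94}^{101} k² = 348551 - 272459 = 76092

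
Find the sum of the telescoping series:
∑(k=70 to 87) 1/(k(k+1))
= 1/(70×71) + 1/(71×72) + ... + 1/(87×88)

Partial fractions: 1/(k(k+1)) = 1/k - 1/(k+1)
The series telescopes:
= (1/70 - 1/71) + (1/71 - 1/72) + ... + (1/87 - 1/88)
= 1/70 - 1/88
= 9/3080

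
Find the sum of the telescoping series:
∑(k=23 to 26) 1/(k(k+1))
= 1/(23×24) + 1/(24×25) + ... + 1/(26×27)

Partial fractions: 1/(k(k+1)) = 1/k - 1/(k+1)
The series telescopes:
= (1/23 - 1/24) + (1/24 - 1/25) + ... + (1/26 - 1/27)
= 1/23 - 1/27
= 4/621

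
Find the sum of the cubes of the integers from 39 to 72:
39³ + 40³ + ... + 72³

Use ∑_{k=1}^{n} k³ = [n(n+1)/2]², then subtract the first 38 terms.
∑_{k=1}^{72} k³ = [72×73/2]² = 2628² = 6906384
∑_{k=1}^{38} k³ = [38×39/2]² = 741² = 549081
∑_{k=39}^{72} k³ = 6906384 - 549081 = 6357303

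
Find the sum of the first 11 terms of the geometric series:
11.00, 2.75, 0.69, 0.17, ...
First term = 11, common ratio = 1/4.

Sₙ = a(1 - rⁿ) / (1 - r)
S_11 = 11(1 - (1/4)^11) / (1 - (1/4))
S_11 = 11(1 - (1/4194304)) / (3/4)
S_11 = 15379111/1048576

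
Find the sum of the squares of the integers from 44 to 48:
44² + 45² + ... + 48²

Use ∑_{k=1}^{n} k² = n(n+1)(2n+1)/6, then subtract the first 43 terms.
∑_{k=1}^{48} k² = 48×49×97/6 = 38024
∑_{k=1}^{43} k² = 43×44×87/6 = 27434
∑_{k=44}^{48} k² = 38024 - 27434 = 10590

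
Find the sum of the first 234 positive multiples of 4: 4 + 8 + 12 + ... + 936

Factor out 4: = 4(1 + 2 + ... + 234) = 4 × n(n+1)/2
= 4 × 234×235/2
= 4 × 27495
= 109980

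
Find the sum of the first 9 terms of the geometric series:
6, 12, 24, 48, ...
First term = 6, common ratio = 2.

Sₙ = a(1 - rⁿ) / (1 - r)
S_9 = 6(1 - 2^9) / (1 - 2)
S_9 = 6(1 - 512) / (-1)
S_9 = 3066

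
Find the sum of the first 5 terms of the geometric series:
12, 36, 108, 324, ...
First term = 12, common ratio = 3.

Sₙ = a(1 - rⁿ) / (1 - r)
S_5 = 12(1 - 3^5) / (1 - 3)
S_5 = 12(1 - 243) / (-2)
S_5 = 1452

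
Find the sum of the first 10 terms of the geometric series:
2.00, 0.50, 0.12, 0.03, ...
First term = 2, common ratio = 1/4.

Sₙ = a(1 - rⁿ) / (1 - r)
S_10 = 2(1 - (1/4)^10) / (1 - (1/4))
S_10 = 2(1 - (1/1048576)) / (3/4)
S_10 = 349525/131072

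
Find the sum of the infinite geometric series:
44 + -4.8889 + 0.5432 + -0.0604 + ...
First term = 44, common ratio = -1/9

For |r| < 1, S = a / (1 - r)
S = 44 / (1 - (-1/9))
S = 44 / (10/9)
S = 198/5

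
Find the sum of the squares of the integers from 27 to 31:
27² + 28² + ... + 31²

Use ∑_{k=1}^{n} k² = n(n+1)(2n+1)/6, then subtract the first 26 terms.
∑_{k=1}^{31} k² = 31×32×63/6 = 10416
∑_{k=1}^{26} k² = 26×27×53/6 = 6201
∑_{k=27}^{31} k² = 10416 - 6201 = 4215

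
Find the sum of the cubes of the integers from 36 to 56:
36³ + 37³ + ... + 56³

Use ∑_{k=1}^{n} k³ = [n(n+1)/2]², then subtract the first 35 terms.
∑_{k=1}^{56} k³ = [56×57/2]² = 1596² = 2547216
∑_{k=1}^{35} k³ = [35×36/2]² = 630² = 396900
∑_{k=36}^{56} k³ = 2547216 - 396900 = 2150316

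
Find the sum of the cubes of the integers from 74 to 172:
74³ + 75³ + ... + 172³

Use ∑_{k=1}^{n} k³ = [n(n+1)/2]², then subtract the first 73 terms.
∑_{k=1}^{172} k³ = [172×173/2]² = 14878² = 221354884
∑_{k=1}^{73} k³ = [73×74/2]² = 2701² = 7295401
∑_{k=74}^{172} k³ = 221354884 - 7295401 = 214059483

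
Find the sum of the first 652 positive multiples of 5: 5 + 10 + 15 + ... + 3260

Factor out 5: = 5(1 + 2 + ... + 652) = 5 × n(n+1)/2
= 5 × 652×653/2
= 5 × 212878
= 1064390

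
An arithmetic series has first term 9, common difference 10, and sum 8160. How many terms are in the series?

Using S = n/2 × [2a + (n-1)d]
8160 = n/2 × [2(9) + (n-1)(10)]
8160 = n/2 × [18 + 10n - 10]
16320 = n × [8 + 10n]
10n² + (8)n - 16320 = 0
Discriminant: Δ = (8)² - 4(10)(-16320) = 64 + 652800 = 652864
√Δ = 808
n = [-(8) + √Δ] / (2·10) = (-8 + 808) / 20 = 800 / 20 = 40
(The negative root is discarded since n must be a positive integer.)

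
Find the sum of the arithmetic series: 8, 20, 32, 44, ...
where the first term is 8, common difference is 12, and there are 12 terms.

Sₙ = n/2 × (first + last)
Last term = a + (n-1)d = 8 + (12-1)×12 = 140
S_12 = 12/2 × (8 + 140)
S_12 = 12/2 × 148 = 888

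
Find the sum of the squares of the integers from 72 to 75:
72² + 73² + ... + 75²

Use ∑_{k=1}^{n} k² = n(n+1)(2n+1)/6, then subtract the first 71 terms.
∑_{k=1}^{75} k² = 75×76×151/6 = 143450
∑_{k=1}^{71} k² = 71×72×143/6 = 121836
∑_{k=72}^{75} k² = 143450 - 121836 = 21614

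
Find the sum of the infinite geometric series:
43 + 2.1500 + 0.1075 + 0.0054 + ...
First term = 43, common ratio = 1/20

For |r| < 1, S = a / (1 - r)
S = 43 / (1 - (1/20))
S = 43 / (19/20)
S = 860/19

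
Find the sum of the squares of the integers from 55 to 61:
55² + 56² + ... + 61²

Use ∑_{k=1}^{n} k² = n(n+1)(2n+1)/6, then subtract the first 54 terms.
∑_{k=1}^{61} k² = 61×62×123/6 = 77531
∑_{k=1}^{54} k² = 54×55×109/6 = 53955
∑_{k=55}^{61} k² = 77531 - 53955 = 23576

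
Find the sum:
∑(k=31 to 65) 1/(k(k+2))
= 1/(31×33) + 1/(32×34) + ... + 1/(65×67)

Partial fractions: 1/(k(k+2)) = (1/2)[1/k - 1/(k+2)]
Telescoping leaves the first two and last two terms:
= (1/2)[1/31 + 1/32 - 1/66 - 1/67]
= 73325/4386624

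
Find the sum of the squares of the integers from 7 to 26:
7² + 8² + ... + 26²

Use ∑_{k=1}^{n} k² = n(n+1)(2n+1)/6, then subtract the first 6 terms.
∑_{k=1}^{26} k² = 26×27×53/6 = 6201
∑_{k=1}^{6} k² = 6×7×13/6 = 91
∑_{k=7}^{26} k² = 6201 - 91 = 6110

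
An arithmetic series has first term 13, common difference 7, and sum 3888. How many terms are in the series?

Using S = n/2 × [2a + (n-1)d]
3888 = n/2 × [2(13) + (n-1)(7)]
3888 = n/2 × [26 + 7n - 7]
7776 = n × [19 + 7n]
7n² + (19)n - 7776 = 0
Discriminant: Δ = (19)² - 4(7)(-7776) = 361 + 217728 = 218089
√Δ = 467
n = [-(19) + √Δ] / (2·7) = (-19 + 467) / 14 = 448 / 14 = 32
(The negative root is discarded since n must be a positive integer.)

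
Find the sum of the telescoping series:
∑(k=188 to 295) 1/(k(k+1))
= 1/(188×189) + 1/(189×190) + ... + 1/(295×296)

Partial fractions: 1/(k(k+1)) = 1/k - 1/(k+1)
The series telescopes:
= (1/188 - 1/189) + (1/189 - 1/190) + ... + (1/295 - 1/296)
= 1/188 - 1/296
= 27/13912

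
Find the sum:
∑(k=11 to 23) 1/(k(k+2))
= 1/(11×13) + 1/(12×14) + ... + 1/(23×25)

Partial fractions: 1/(k(k+2)) = (1/2)[1/k - 1/(k+2)]
Telescoping leaves the first two and last two terms:
= (1/2)[1/11 + 1/12 - 1/24 - 1/25]
= 611/13200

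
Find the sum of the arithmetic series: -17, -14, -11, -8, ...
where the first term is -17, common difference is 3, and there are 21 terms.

Sₙ = n/2 × (first + last)
Last term = a + (n-1)d = -17 + (21-1)×3 = 43
S_21 = 21/2 × (-17 + 43)
S_21 = 21/2 × 26 = 273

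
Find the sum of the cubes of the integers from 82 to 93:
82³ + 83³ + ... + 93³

Use ∑_{k=1}^{n} k³ = [n(n+1)/2]², then subtract the first 81 terms.
∑_{k=1}^{93} k³ = [93×94/2]² = 4371² = 19105641
∑_{k=1}^{81} k³ = [81×82/2]² = 3321² = 11029041
∑_{k=82}^{93} k³ = 19105641 - 11029041 = 8076600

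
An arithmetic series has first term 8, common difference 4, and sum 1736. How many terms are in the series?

Using S = n/2 × [2a + (n-1)d]
1736 = n/2 × [2(8) + (n-1)(4)]
1736 = n/2 × [16 + 4n - 4]
3472 = n × [12 + 4n]
4n² + (12)n - 3472 = 0
Discriminant: Δ = (12)² - 4(4)(-3472) = 144 + 55552 = 55696
√Δ = 236
n = [-(12) + √Δ] / (2·4) = (-12 + 236) / 8 = 224 / 8 = 28
(The negative root is discarded since n must be a positive integer.)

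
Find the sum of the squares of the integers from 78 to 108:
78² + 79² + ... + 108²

Use ∑_{k=1}^{n} k² = n(n+1)(2n+1)/6, then subtract the first 77 terms.
∑_{k=1}^{108} k² = 108×109×217/6 = 425754
∑_{k=1}^{77} k² = 77×78×155/6 = 155155
∑_{k=78}^{108} k² = 425754 - 155155 = 270599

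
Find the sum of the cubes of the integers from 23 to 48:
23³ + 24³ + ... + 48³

Use ∑_{k=1}^{n} k³ = [n(n+1)/2]², then subtract the first 22 terms.
∑_{k=1}^{48} k³ = [48×49/2]² = 1176² = 1382976
∑_{k=1}^{22} k³ = [22×23/2]² = 253² = 64009
∑_{k=23}^{48} k³ = 1382976 - 64009 = 1318967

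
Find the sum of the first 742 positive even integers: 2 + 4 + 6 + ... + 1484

Sum of first n even numbers = n(n+1)
= 742×743
= 551306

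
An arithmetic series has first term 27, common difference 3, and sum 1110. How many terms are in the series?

Using S = n/2 × [2a + (n-1)d]
1110 = n/2 × [2(27) + (n-1)(3)]
1110 = n/2 × [54 + 3n - 3]
2220 = n × [51 + 3n]
3n² + (51)n - 2220 = 0
Discriminant: Δ = (51)² - 4(3)(-2220) = 2601 + 26640 = 29241
√Δ = 171
n = [-(51) + √Δ] / (2·3) = (-51 + 171) / 6 = 120 / 6 = 20
(The negative root is discarded since n must be a positive integer.)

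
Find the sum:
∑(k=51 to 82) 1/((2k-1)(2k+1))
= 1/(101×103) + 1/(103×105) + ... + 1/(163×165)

Partial fractions: 1/((2k-1)(2k+1)) = (1/2)[1/(2k-1) - 1/(2k+1)]
The series telescopes:
= (1/2)[1/101 - 1/165]
= 32/16665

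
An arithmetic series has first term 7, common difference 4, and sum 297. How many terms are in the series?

Using S = n/2 × [2a + (n-1)d]
297 = n/2 × [2(7) + (n-1)(4)]
297 = n/2 × [14 + 4n - 4]
594 = n × [10 + 4n]
4n² + (10)n - 594 = 0
Discriminant: Δ = (10)² - 4(4)(-594) = 100 + 9504 = 9604
√Δ = 98
n = [-(10) + √Δ] / (2·4) = (-10 + 98) / 8 = 88 / 8 = 11
(The negative root is discarded since n must be a positive integer.)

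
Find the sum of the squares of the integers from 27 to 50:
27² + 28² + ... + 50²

Use ∑_{k=1}^{n} k² = n(n+1)(2n+1)/6, then subtract the first 26 terms.
∑_{k=1}^{50} k² = 50×51×101/6 = 42925
∑_{k=1}^{26} k² = 26×27×53/6 = 6201
∑_{k=27}^{50} k² = 42925 - 6201 = 36724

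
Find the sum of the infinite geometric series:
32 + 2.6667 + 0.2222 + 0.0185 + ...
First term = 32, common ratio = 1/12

For |r| < 1, S = a / (1 - r)
S = 32 / (1 - (1/12))
S = 32 / (11/12)
S = 384/11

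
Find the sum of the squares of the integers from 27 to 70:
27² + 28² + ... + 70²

Use ∑_{k=1}^{n} k² = n(n+1)(2n+1)/6, then subtract the first 26 terms.
∑_{k=1}^{70} k² = 70×71×141/6 = 116795
∑_{k=1}^{26} k² = 26×27×53/6 = 6201
∑_{k=27}^{70} k² = 116795 - 6201 = 110594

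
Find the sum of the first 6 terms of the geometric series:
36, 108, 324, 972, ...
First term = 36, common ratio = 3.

Sₙ = a(1 - rⁿ) / (1 - r)
S_6 = 36(1 - 3^6) / (1 - 3)
S_6 = 36(1 - 729) / (-2)
S_6 = 13104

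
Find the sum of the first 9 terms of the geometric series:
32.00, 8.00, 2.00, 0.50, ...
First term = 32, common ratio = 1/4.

Sₙ = a(1 - rⁿ) / (1 - r)
S_9 = 32(1 - (1/4)^9) / (1 - (1/4))
S_9 = 32(1 - (1/262144)) / (3/4)
S_9 = 87381/2048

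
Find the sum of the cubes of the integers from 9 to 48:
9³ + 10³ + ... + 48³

Use ∑_{k=1}^{n} k³ = [n(n+1)/2]², then subtract the first 8 terms.
∑_{k=1}^{48} k³ = [48×49/2]² = 1176² = 1382976
∑_{k=1}^{8} k³ = [8×9/2]² = 36² = 1296
∑_{k=9}^{48} k³ = 1382976 - 1296 = 1381680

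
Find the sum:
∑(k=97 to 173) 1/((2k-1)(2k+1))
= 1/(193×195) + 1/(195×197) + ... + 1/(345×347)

Partial fractions: 1/((2k-1)(2k+1)) = (1/2)[1/(2k-1) - 1/(2k+1)]
The series telescopes:
= (1/2)[1/193 - 1/347]
= 77/66971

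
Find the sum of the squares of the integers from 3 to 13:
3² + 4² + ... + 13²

Use ∑_{k=1}^{n} k² = n(n+1)(2n+1)/6, then subtract the first 2 terms.
∑_{k=1}^{13} k² = 13×14×27/6 = 819
∑_{k=1}^{2} k² = 2×3×5/6 = 5
∑_{k=3}^{13} k² = 819 - 5 = 814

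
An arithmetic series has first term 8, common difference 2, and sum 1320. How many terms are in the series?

Using S = n/2 × [2a + (n-1)d]
1320 = n/2 × [2(8) + (n-1)(2)]
1320 = n/2 × [16 + 2n - 2]
2640 = n × [14 + 2n]
2n² + (14)n - 2640 = 0
Discriminant: Δ = (14)² - 4(2)(-2640) = 196 + 21120 = 21316
√Δ = 146
n = [-(14) + √Δ] / (2·2) = (-14 + 146) / 4 = 132 / 4 = 33
(The negative root is discarded since n must be a positive integer.)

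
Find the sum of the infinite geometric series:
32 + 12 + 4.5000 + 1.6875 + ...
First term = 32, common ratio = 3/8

For |r| < 1, S = a / (1 - r)
S = 32 / (1 - (3/8))
S = 32 / (5/8)
S = 256/5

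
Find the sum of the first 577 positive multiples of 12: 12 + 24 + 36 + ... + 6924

Factor out 12: = 12(1 + 2 + ... + 577) = 12 × n(n+1)/2
= 12 × 577×578/2
= 12 × 166753
= 2001036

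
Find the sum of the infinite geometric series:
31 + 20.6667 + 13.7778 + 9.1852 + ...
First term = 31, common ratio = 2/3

For |r| < 1, S = a / (1 - r)
S = 31 / (1 - (2/3))
S = 31 / (1/3)
S = 93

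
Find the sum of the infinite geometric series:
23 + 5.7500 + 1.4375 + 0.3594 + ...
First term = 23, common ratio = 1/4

For |r| < 1, S = a / (1 - r)
S = 23 / (1 - (1/4))
S = 23 / (3/4)
S = 92/3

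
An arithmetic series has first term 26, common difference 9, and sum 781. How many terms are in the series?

Using S = n/2 × [2a + (n-1)d]
781 = n/2 × [2(26) + (n-1)(9)]
781 = n/2 × [52 + 9n - 9]
1562 = n × [43 + 9n]
9n² + (43)n - 1562 = 0
Discriminant: Δ = (43)² - 4(9)(-1562) = 1849 + 56232 = 58081
√Δ = 241
n = [-(43) + √Δ] / (2·9) = (-43 + 241) / 18 = 198 / 18 = 11
(The negative root is discarded since n must be a positive integer.)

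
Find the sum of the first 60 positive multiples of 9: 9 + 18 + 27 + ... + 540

Factor out 9: = 9(1 + 2 + ... + 60) = 9 × n(n+1)/2
= 9 × 60×61/2
= 9 × 1830
= 16470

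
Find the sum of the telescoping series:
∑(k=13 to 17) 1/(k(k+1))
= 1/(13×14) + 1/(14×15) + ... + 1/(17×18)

Partial fractions: 1/(k(k+1)) = 1/k - 1/(k+1)
The series telescopes:
= (1/13 - 1/14) + (1/14 - 1/15) + ... + (1/17 - 1/18)
= 1/13 - 1/18
= 5/234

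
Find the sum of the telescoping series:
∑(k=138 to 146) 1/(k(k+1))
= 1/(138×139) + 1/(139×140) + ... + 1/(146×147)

Partial fractions: 1/(k(k+1)) = 1/k - 1/(k+1)
The series telescopes:
= (1/138 - 1/139) + (1/139 - 1/140) + ... + (1/146 - 1/147)
= 1/138 - 1/147
= 1/2254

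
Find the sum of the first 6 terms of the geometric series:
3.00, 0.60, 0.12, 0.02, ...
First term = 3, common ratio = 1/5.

Sₙ = a(1 - rⁿ) / (1 - r)
S_6 = 3(1 - (1/5)^6) / (1 - (1/5))
S_6 = 3(1 - (1/15625)) / (4/5)
S_6 = 11718/3125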